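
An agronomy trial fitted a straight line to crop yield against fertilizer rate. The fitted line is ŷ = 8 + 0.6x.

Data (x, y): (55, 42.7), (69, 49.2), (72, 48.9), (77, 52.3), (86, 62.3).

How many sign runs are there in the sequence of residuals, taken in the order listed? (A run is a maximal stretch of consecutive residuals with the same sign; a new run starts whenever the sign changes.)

3 runs

x=55: ŷ = 8 + 0.6·55 = 41; r = 42.7 − 41 = 1.7
x=69: ŷ = 8 + 0.6·69 = 49.4; r = 49.2 − 49.4 = -0.2
x=72: ŷ = 8 + 0.6·72 = 51.2; r = 48.9 − 51.2 = -2.3
x=77: ŷ = 8 + 0.6·77 = 54.2; r = 52.3 − 54.2 = -1.9
x=86: ŷ = 8 + 0.6·86 = 59.6; r = 62.3 − 59.6 = 2.7
Signs: + − − − +
Runs: +×1, −×3, +×1 → 3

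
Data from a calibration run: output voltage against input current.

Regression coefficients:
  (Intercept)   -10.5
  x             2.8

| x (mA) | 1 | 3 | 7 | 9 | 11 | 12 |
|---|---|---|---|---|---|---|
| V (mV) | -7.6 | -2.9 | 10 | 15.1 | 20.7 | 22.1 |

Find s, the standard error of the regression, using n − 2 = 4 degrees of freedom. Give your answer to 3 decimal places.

x=1: V̂ = -10.5 + 2.8·1 = -7.7; r = -7.6 − (-7.7) = 0.1
x=3: V̂ = -10.5 + 2.8·3 = -2.1; r = -2.9 − (-2.1) = -0.8
x=7: V̂ = -10.5 + 2.8·7 = 9.1; r = 10 − 9.1 = 0.9
x=9: V̂ = -10.5 + 2.8·9 = 14.7; r = 15.1 − 14.7 = 0.4
x=11: V̂ = -10.5 + 2.8·11 = 20.3; r = 20.7 − 20.3 = 0.4
x=12: V̂ = -10.5 + 2.8·12 = 23.1; r = 22.1 − 23.1 = -1
SSE = 0.01 + 0.64 + 0.81 + 0.16 + 0.16 + 1 = 2.78
s = √(2.78/4) = √0.695 ≈ 0.834

s = 0.834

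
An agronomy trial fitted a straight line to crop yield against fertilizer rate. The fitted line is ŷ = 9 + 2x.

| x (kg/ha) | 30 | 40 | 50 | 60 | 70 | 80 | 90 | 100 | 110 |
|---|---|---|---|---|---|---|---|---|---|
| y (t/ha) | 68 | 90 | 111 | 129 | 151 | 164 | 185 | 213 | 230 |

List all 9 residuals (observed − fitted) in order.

x=30: ŷ = 9 + 2·30 = 69; e = 68 − 69 = -1
x=40: ŷ = 9 + 2·40 = 89; e = 90 − 89 = 1
x=50: ŷ = 9 + 2·50 = 109; e = 111 − 109 = 2
x=60: ŷ = 9 + 2·60 = 129; e = 129 − 129 = 0
x=70: ŷ = 9 + 2·70 = 149; e = 151 − 149 = 2
x=80: ŷ = 9 + 2·80 = 169; e = 164 − 169 = -5
x=90: ŷ = 9 + 2·90 = 189; e = 185 − 189 = -4
x=100: ŷ = 9 + 2·100 = 209; e = 213 − 209 = 4
x=110: ŷ = 9 + 2·110 = 229; e = 230 − 229 = 1

-1, 1, 2, 0, 2, -5, -4, 4, 1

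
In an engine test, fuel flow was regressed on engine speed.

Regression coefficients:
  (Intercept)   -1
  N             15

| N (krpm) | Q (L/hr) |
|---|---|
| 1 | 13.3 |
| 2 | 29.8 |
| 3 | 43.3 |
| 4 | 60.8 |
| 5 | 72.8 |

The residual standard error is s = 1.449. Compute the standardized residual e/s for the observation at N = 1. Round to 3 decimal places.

-0.483

ŷ = -1 + 15·1 = 14
e = 13.3 − 14 = -0.7
e/s = -0.7 / 1.449 = -0.483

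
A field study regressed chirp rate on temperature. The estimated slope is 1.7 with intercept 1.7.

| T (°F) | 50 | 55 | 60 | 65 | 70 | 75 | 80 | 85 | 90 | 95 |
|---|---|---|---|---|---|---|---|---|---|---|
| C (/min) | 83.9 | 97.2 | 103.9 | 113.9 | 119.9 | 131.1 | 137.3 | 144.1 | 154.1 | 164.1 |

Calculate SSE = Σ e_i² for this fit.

SSE = 24.76

T=50: ŷ = 1.7 + 1.7·50 = 86.7; e = 83.9 − 86.7 = -2.8
T=55: ŷ = 1.7 + 1.7·55 = 95.2; e = 97.2 − 95.2 = 2
T=60: ŷ = 1.7 + 1.7·60 = 103.7; e = 103.9 − 103.7 = 0.2
T=65: ŷ = 1.7 + 1.7·65 = 112.2; e = 113.9 − 112.2 = 1.7
T=70: ŷ = 1.7 + 1.7·70 = 120.7; e = 119.9 − 120.7 = -0.8
T=75: ŷ = 1.7 + 1.7·75 = 129.2; e = 131.1 − 129.2 = 1.9
T=80: ŷ = 1.7 + 1.7·80 = 137.7; e = 137.3 − 137.7 = -0.4
T=85: ŷ = 1.7 + 1.7·85 = 146.2; e = 144.1 − 146.2 = -2.1
T=90: ŷ = 1.7 + 1.7·90 = 154.7; e = 154.1 − 154.7 = -0.6
T=95: ŷ = 1.7 + 1.7·95 = 163.2; e = 164.1 − 163.2 = 0.9
SSE = 7.84 + 4 + 0.04 + 2.89 + 0.64 + 3.61 + 0.16 + 4.41 + 0.36 + 0.81 = 24.76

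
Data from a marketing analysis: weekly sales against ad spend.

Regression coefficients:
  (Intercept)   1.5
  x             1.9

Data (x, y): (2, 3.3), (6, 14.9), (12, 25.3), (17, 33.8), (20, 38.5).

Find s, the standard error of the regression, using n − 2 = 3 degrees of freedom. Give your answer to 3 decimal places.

s = 1.826

x=2: ŷ = 1.5 + 1.9·2 = 5.3; r = 3.3 − 5.3 = -2
x=6: ŷ = 1.5 + 1.9·6 = 12.9; r = 14.9 − 12.9 = 2
x=12: ŷ = 1.5 + 1.9·12 = 24.3; r = 25.3 − 24.3 = 1
x=17: ŷ = 1.5 + 1.9·17 = 33.8; r = 33.8 − 33.8 = 0
x=20: ŷ = 1.5 + 1.9·20 = 39.5; r = 38.5 − 39.5 = -1
SSE = 4 + 4 + 1 + 0 + 1 = 10
s = √(10/3) = √3.33333 ≈ 1.826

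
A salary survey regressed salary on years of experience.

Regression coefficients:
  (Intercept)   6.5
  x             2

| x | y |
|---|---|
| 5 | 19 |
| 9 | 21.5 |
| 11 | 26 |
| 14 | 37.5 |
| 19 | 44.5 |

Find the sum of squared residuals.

SSE = 30.5

x=5: ŷ = 6.5 + 2·5 = 16.5; r = 19 − 16.5 = 2.5
x=9: ŷ = 6.5 + 2·9 = 24.5; r = 21.5 − 24.5 = -3
x=11: ŷ = 6.5 + 2·11 = 28.5; r = 26 − 28.5 = -2.5
x=14: ŷ = 6.5 + 2·14 = 34.5; r = 37.5 − 34.5 = 3
x=19: ŷ = 6.5 + 2·19 = 44.5; r = 44.5 − 44.5 = 0
SSE = 6.25 + 9 + 6.25 + 9 + 0 = 30.5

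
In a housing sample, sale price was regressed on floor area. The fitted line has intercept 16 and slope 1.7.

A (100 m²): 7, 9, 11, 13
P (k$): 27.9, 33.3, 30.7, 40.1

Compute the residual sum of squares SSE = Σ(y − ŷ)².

SSE = 24

A=7: P̂ = 16 + 1.7·7 = 27.9; r = 27.9 − 27.9 = 0
A=9: P̂ = 16 + 1.7·9 = 31.3; r = 33.3 − 31.3 = 2
A=11: P̂ = 16 + 1.7·11 = 34.7; r = 30.7 − 34.7 = -4
A=13: P̂ = 16 + 1.7·13 = 38.1; r = 40.1 − 38.1 = 2
SSE = 0 + 4 + 16 + 4 = 24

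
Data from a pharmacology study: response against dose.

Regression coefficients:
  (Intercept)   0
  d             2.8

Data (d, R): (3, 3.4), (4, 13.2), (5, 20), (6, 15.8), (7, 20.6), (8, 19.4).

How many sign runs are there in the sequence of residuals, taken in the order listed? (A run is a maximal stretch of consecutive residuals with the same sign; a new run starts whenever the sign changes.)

d=3: R̂ = 2.8·3 = 8.4; e = 3.4 − 8.4 = -5
d=4: R̂ = 2.8·4 = 11.2; e = 13.2 − 11.2 = 2
d=5: R̂ = 2.8·5 = 14; e = 20 − 14 = 6
d=6: R̂ = 2.8·6 = 16.8; e = 15.8 − 16.8 = -1
d=7: R̂ = 2.8·7 = 19.6; e = 20.6 − 19.6 = 1
d=8: R̂ = 2.8·8 = 22.4; e = 19.4 − 22.4 = -3
Signs: − + + − + −
Runs: −×1, +×2, −×1, +×1, −×1 → 5

5 runs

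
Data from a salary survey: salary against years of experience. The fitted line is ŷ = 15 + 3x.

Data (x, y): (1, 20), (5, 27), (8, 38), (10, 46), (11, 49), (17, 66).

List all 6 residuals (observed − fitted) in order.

x=1: ŷ = 15 + 3·1 = 18; e = 20 − 18 = 2
x=5: ŷ = 15 + 3·5 = 30; e = 27 − 30 = -3
x=8: ŷ = 15 + 3·8 = 39; e = 38 − 39 = -1
x=10: ŷ = 15 + 3·10 = 45; e = 46 − 45 = 1
x=11: ŷ = 15 + 3·11 = 48; e = 49 − 48 = 1
x=17: ŷ = 15 + 3·17 = 66; e = 66 − 66 = 0

2, -3, -1, 1, 1, 0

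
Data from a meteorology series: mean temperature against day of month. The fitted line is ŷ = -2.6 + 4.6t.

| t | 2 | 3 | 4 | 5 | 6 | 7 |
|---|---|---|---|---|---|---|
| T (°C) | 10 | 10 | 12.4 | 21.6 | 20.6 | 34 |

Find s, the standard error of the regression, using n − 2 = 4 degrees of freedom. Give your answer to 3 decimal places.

t=2: ŷ = -2.6 + 4.6·2 = 6.6; r = 10 − 6.6 = 3.4
t=3: ŷ = -2.6 + 4.6·3 = 11.2; r = 10 − 11.2 = -1.2
t=4: ŷ = -2.6 + 4.6·4 = 15.8; r = 12.4 − 15.8 = -3.4
t=5: ŷ = -2.6 + 4.6·5 = 20.4; r = 21.6 − 20.4 = 1.2
t=6: ŷ = -2.6 + 4.6·6 = 25; r = 20.6 − 25 = -4.4
t=7: ŷ = -2.6 + 4.6·7 = 29.6; r = 34 − 29.6 = 4.4
SSE = 11.56 + 1.44 + 11.56 + 1.44 + 19.36 + 19.36 = 64.72
s = √(64.72/4) = √16.18 ≈ 4.022

s = 4.022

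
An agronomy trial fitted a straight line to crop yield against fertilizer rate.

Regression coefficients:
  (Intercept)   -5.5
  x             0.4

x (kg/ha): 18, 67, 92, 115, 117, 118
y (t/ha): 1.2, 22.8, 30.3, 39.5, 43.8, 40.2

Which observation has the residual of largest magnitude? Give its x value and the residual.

x = 117, e = 2.5

x=18: ŷ = -5.5 + 0.4·18 = 1.7; e = 1.2 − 1.7 = -0.5
x=67: ŷ = -5.5 + 0.4·67 = 21.3; e = 22.8 − 21.3 = 1.5
x=92: ŷ = -5.5 + 0.4·92 = 31.3; e = 30.3 − 31.3 = -1
x=115: ŷ = -5.5 + 0.4·115 = 40.5; e = 39.5 − 40.5 = -1
x=117: ŷ = -5.5 + 0.4·117 = 41.3; e = 43.8 − 41.3 = 2.5
x=118: ŷ = -5.5 + 0.4·118 = 41.7; e = 40.2 − 41.7 = -1.5
Largest |e| is 2.5 at x = 117, residual 2.5.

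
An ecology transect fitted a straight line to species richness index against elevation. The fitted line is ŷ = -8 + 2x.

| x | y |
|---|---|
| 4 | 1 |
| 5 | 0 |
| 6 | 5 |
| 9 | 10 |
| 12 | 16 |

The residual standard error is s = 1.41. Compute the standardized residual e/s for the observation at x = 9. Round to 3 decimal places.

0.000

ŷ = -8 + 2·9 = 10
e = 10 − 10 = 0
e/s = 0 / 1.41 = 0.000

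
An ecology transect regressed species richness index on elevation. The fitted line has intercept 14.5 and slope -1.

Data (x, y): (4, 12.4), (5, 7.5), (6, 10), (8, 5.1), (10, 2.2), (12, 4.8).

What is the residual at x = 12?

e = 2.3

ŷ = 14.5 − 12 = 2.5
e = 4.8 − 2.5 = 2.3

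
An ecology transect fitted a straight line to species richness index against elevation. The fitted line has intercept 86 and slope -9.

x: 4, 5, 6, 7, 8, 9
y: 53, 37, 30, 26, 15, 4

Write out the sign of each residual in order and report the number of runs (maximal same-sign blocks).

x=4: ŷ = 86 − 9·4 = 50; r = 53 − 50 = 3
x=5: ŷ = 86 − 9·5 = 41; r = 37 − 41 = -4
x=6: ŷ = 86 − 9·6 = 32; r = 30 − 32 = -2
x=7: ŷ = 86 − 9·7 = 23; r = 26 − 23 = 3
x=8: ŷ = 86 − 9·8 = 14; r = 15 − 14 = 1
x=9: ŷ = 86 − 9·9 = 5; r = 4 − 5 = -1
Signs: + − − + + −
Runs: +×1, −×2, +×2, −×1 → 4

4 runs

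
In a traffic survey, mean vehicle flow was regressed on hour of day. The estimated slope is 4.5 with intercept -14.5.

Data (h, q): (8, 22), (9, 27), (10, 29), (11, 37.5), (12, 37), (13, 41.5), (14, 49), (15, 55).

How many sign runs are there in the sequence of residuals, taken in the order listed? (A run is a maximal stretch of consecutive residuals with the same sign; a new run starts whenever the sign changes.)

h=8: ŷ = -14.5 + 4.5·8 = 21.5; e = 22 − 21.5 = 0.5
h=9: ŷ = -14.5 + 4.5·9 = 26; e = 27 − 26 = 1
h=10: ŷ = -14.5 + 4.5·10 = 30.5; e = 29 − 30.5 = -1.5
h=11: ŷ = -14.5 + 4.5·11 = 35; e = 37.5 − 35 = 2.5
h=12: ŷ = -14.5 + 4.5·12 = 39.5; e = 37 − 39.5 = -2.5
h=13: ŷ = -14.5 + 4.5·13 = 44; e = 41.5 − 44 = -2.5
h=14: ŷ = -14.5 + 4.5·14 = 48.5; e = 49 − 48.5 = 0.5
h=15: ŷ = -14.5 + 4.5·15 = 53; e = 55 − 53 = 2
Signs: + + − + − − + +
Runs: +×2, −×1, +×1, −×2, +×2 → 5

5 runs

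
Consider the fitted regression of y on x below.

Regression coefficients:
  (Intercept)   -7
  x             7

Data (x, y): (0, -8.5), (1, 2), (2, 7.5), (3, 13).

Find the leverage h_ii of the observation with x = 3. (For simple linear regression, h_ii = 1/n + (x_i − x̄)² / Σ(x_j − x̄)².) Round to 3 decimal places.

x̄ = (0 + 1 + 2 + 3)/4 = 1.5
Σ(x − x̄)² = 2.25 + 0.25 + 0.25 + 2.25 = 5
h = 1/4 + (1.5)²/5 = 0.25 + 0.45 = 0.700

h = 0.700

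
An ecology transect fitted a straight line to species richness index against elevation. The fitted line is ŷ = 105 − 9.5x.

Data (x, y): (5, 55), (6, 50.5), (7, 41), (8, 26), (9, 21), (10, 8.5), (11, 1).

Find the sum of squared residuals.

x=5: ŷ = 105 − 9.5·5 = 57.5; r = 55 − 57.5 = -2.5
x=6: ŷ = 105 − 9.5·6 = 48; r = 50.5 − 48 = 2.5
x=7: ŷ = 105 − 9.5·7 = 38.5; r = 41 − 38.5 = 2.5
x=8: ŷ = 105 − 9.5·8 = 29; r = 26 − 29 = -3
x=9: ŷ = 105 − 9.5·9 = 19.5; r = 21 − 19.5 = 1.5
x=10: ŷ = 105 − 9.5·10 = 10; r = 8.5 − 10 = -1.5
x=11: ŷ = 105 − 9.5·11 = 0.5; r = 1 − 0.5 = 0.5
SSE = 6.25 + 6.25 + 6.25 + 9 + 2.25 + 2.25 + 0.25 = 32.5

SSE = 32.5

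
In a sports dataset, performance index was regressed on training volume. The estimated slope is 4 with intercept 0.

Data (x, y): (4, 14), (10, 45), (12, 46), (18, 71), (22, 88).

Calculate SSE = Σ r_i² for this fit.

x=4: ŷ = 4·4 = 16; r = 14 − 16 = -2
x=10: ŷ = 4·10 = 40; r = 45 − 40 = 5
x=12: ŷ = 4·12 = 48; r = 46 − 48 = -2
x=18: ŷ = 4·18 = 72; r = 71 − 72 = -1
x=22: ŷ = 4·22 = 88; r = 88 − 88 = 0
SSE = 4 + 25 + 4 + 1 + 0 = 34

SSE = 34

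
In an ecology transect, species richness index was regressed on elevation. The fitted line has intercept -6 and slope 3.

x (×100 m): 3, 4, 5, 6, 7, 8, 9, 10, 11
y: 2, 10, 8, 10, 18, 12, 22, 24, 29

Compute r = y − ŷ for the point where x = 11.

r = 2

ŷ = -6 + 3·11 = 27
r = 29 − 27 = 2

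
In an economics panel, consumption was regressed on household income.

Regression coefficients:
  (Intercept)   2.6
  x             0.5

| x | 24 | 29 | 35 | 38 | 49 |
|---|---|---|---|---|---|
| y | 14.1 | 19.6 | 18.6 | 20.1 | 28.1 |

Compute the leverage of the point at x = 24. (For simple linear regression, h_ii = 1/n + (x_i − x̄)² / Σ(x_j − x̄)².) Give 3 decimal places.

x̄ = (24 + 29 + 35 + 38 + 49)/5 = 35
Σ(x − x̄)² = 121 + 36 + 0 + 9 + 196 = 362
h = 1/5 + (-11)²/362 = 0.2 + 0.334254 = 0.534

h = 0.534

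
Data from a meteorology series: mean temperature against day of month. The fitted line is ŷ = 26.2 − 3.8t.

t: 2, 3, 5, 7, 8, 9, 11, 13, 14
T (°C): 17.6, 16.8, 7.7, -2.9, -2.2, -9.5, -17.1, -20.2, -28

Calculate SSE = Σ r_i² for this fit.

SSE = 30

t=2: ŷ = 26.2 − 3.8·2 = 18.6; r = 17.6 − 18.6 = -1
t=3: ŷ = 26.2 − 3.8·3 = 14.8; r = 16.8 − 14.8 = 2
t=5: ŷ = 26.2 − 3.8·5 = 7.2; r = 7.7 − 7.2 = 0.5
t=7: ŷ = 26.2 − 3.8·7 = -0.4; r = -2.9 − (-0.4) = -2.5
t=8: ŷ = 26.2 − 3.8·8 = -4.2; r = -2.2 − (-4.2) = 2
t=9: ŷ = 26.2 − 3.8·9 = -8; r = -9.5 − (-8) = -1.5
t=11: ŷ = 26.2 − 3.8·11 = -15.6; r = -17.1 − (-15.6) = -1.5
t=13: ŷ = 26.2 − 3.8·13 = -23.2; r = -20.2 − (-23.2) = 3
t=14: ŷ = 26.2 − 3.8·14 = -27; r = -28 − (-27) = -1
SSE = 1 + 4 + 0.25 + 6.25 + 4 + 2.25 + 2.25 + 9 + 1 = 30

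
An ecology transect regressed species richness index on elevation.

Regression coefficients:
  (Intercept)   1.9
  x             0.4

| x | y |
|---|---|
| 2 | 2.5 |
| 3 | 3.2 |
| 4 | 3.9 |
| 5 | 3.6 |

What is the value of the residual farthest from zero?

x=2: ŷ = 1.9 + 0.4·2 = 2.7; e = 2.5 − 2.7 = -0.2
x=3: ŷ = 1.9 + 0.4·3 = 3.1; e = 3.2 − 3.1 = 0.1
x=4: ŷ = 1.9 + 0.4·4 = 3.5; e = 3.9 − 3.5 = 0.4
x=5: ŷ = 1.9 + 0.4·5 = 3.9; e = 3.6 − 3.9 = -0.3
Largest |e| is 0.4 at x = 4, residual 0.4.

e = 0.4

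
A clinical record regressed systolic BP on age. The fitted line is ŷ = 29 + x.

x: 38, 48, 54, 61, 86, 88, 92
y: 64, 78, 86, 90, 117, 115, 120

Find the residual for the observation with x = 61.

r = 0

ŷ = 29 + 61 = 90
r = 90 − 90 = 0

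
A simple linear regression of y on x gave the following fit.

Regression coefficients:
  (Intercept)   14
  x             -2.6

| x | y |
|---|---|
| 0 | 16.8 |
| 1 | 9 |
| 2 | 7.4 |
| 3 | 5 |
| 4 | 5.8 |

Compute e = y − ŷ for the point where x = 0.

ŷ = 14 − 2.6·0 = 14
e = 16.8 − 14 = 2.8

e = 2.8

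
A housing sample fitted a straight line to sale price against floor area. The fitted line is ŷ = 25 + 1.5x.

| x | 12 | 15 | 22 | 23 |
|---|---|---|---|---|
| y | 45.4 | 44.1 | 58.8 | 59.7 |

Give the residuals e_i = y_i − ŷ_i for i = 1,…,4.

2.4, -3.4, 0.8, 0.2

x=12: ŷ = 25 + 1.5·12 = 43; e = 45.4 − 43 = 2.4
x=15: ŷ = 25 + 1.5·15 = 47.5; e = 44.1 − 47.5 = -3.4
x=22: ŷ = 25 + 1.5·22 = 58; e = 58.8 − 58 = 0.8
x=23: ŷ = 25 + 1.5·23 = 59.5; e = 59.7 − 59.5 = 0.2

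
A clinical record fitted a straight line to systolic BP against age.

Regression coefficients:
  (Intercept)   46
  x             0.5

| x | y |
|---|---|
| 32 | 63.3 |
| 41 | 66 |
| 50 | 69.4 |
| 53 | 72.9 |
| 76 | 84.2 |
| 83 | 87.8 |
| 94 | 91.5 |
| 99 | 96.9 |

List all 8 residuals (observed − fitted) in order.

x=32: ŷ = 46 + 0.5·32 = 62; e = 63.3 − 62 = 1.3
x=41: ŷ = 46 + 0.5·41 = 66.5; e = 66 − 66.5 = -0.5
x=50: ŷ = 46 + 0.5·50 = 71; e = 69.4 − 71 = -1.6
x=53: ŷ = 46 + 0.5·53 = 72.5; e = 72.9 − 72.5 = 0.4
x=76: ŷ = 46 + 0.5·76 = 84; e = 84.2 − 84 = 0.2
x=83: ŷ = 46 + 0.5·83 = 87.5; e = 87.8 − 87.5 = 0.3
x=94: ŷ = 46 + 0.5·94 = 93; e = 91.5 − 93 = -1.5
x=99: ŷ = 46 + 0.5·99 = 95.5; e = 96.9 − 95.5 = 1.4

1.3, -0.5, -1.6, 0.4, 0.2, 0.3, -1.5, 1.4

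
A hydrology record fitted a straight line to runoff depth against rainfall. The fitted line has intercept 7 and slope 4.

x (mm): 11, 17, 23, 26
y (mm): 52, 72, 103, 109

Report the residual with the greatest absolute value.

r = 4

x=11: ŷ = 7 + 4·11 = 51; r = 52 − 51 = 1
x=17: ŷ = 7 + 4·17 = 75; r = 72 − 75 = -3
x=23: ŷ = 7 + 4·23 = 99; r = 103 − 99 = 4
x=26: ŷ = 7 + 4·26 = 111; r = 109 − 111 = -2
Largest |r| is 4 at x = 23, residual 4.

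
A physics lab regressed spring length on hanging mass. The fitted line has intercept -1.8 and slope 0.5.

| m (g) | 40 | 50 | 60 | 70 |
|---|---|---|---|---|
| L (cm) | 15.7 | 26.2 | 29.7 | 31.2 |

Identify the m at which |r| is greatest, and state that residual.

m=40: L̂ = -1.8 + 0.5·40 = 18.2; r = 15.7 − 18.2 = -2.5
m=50: L̂ = -1.8 + 0.5·50 = 23.2; r = 26.2 − 23.2 = 3
m=60: L̂ = -1.8 + 0.5·60 = 28.2; r = 29.7 − 28.2 = 1.5
m=70: L̂ = -1.8 + 0.5·70 = 33.2; r = 31.2 − 33.2 = -2
Largest |r| is 3 at m = 50, residual 3.

m = 50, r = 3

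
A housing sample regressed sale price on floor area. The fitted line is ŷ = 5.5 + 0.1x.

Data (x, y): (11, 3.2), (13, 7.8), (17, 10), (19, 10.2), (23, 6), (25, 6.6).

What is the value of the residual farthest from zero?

r = -3.4

x=11: ŷ = 5.5 + 0.1·11 = 6.6; r = 3.2 − 6.6 = -3.4
x=13: ŷ = 5.5 + 0.1·13 = 6.8; r = 7.8 − 6.8 = 1
x=17: ŷ = 5.5 + 0.1·17 = 7.2; r = 10 − 7.2 = 2.8
x=19: ŷ = 5.5 + 0.1·19 = 7.4; r = 10.2 − 7.4 = 2.8
x=23: ŷ = 5.5 + 0.1·23 = 7.8; r = 6 − 7.8 = -1.8
x=25: ŷ = 5.5 + 0.1·25 = 8; r = 6.6 − 8 = -1.4
Largest |r| is 3.4 at x = 11, residual -3.4.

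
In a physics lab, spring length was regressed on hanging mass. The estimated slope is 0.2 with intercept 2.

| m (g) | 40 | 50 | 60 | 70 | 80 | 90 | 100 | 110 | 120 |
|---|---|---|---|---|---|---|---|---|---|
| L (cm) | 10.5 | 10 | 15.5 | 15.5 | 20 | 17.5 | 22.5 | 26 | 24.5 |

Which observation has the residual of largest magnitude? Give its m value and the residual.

m=40: L̂ = 2 + 0.2·40 = 10; r = 10.5 − 10 = 0.5
m=50: L̂ = 2 + 0.2·50 = 12; r = 10 − 12 = -2
m=60: L̂ = 2 + 0.2·60 = 14; r = 15.5 − 14 = 1.5
m=70: L̂ = 2 + 0.2·70 = 16; r = 15.5 − 16 = -0.5
m=80: L̂ = 2 + 0.2·80 = 18; r = 20 − 18 = 2
m=90: L̂ = 2 + 0.2·90 = 20; r = 17.5 − 20 = -2.5
m=100: L̂ = 2 + 0.2·100 = 22; r = 22.5 − 22 = 0.5
m=110: L̂ = 2 + 0.2·110 = 24; r = 26 − 24 = 2
m=120: L̂ = 2 + 0.2·120 = 26; r = 24.5 − 26 = -1.5
Largest |r| is 2.5 at m = 90, residual -2.5.

m = 90, r = -2.5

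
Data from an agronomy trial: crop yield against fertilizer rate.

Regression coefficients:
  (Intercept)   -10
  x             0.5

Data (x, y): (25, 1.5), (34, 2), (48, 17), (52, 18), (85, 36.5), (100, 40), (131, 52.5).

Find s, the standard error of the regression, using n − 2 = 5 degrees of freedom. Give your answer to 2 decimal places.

s = 3.58

x=25: ŷ = -10 + 0.5·25 = 2.5; r = 1.5 − 2.5 = -1
x=34: ŷ = -10 + 0.5·34 = 7; r = 2 − 7 = -5
x=48: ŷ = -10 + 0.5·48 = 14; r = 17 − 14 = 3
x=52: ŷ = -10 + 0.5·52 = 16; r = 18 − 16 = 2
x=85: ŷ = -10 + 0.5·85 = 32.5; r = 36.5 − 32.5 = 4
x=100: ŷ = -10 + 0.5·100 = 40; r = 40 − 40 = 0
x=131: ŷ = -10 + 0.5·131 = 55.5; r = 52.5 − 55.5 = -3
SSE = 1 + 25 + 9 + 4 + 16 + 0 + 9 = 64
s = √(64/5) = √12.8 ≈ 3.58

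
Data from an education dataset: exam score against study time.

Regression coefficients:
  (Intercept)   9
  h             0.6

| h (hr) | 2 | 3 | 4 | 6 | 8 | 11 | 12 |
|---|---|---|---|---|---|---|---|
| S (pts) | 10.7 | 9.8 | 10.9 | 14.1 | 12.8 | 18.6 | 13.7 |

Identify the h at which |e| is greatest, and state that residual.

h=2: ŷ = 9 + 0.6·2 = 10.2; e = 10.7 − 10.2 = 0.5
h=3: ŷ = 9 + 0.6·3 = 10.8; e = 9.8 − 10.8 = -1
h=4: ŷ = 9 + 0.6·4 = 11.4; e = 10.9 − 11.4 = -0.5
h=6: ŷ = 9 + 0.6·6 = 12.6; e = 14.1 − 12.6 = 1.5
h=8: ŷ = 9 + 0.6·8 = 13.8; e = 12.8 − 13.8 = -1
h=11: ŷ = 9 + 0.6·11 = 15.6; e = 18.6 − 15.6 = 3
h=12: ŷ = 9 + 0.6·12 = 16.2; e = 13.7 − 16.2 = -2.5
Largest |e| is 3 at h = 11, residual 3.

h = 11, e = 3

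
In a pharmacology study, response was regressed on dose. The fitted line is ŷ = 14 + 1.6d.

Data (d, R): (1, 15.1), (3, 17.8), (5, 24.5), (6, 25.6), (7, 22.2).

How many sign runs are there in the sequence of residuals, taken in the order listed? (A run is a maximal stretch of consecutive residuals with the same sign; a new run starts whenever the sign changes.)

3 runs

d=1: ŷ = 14 + 1.6·1 = 15.6; e = 15.1 − 15.6 = -0.5
d=3: ŷ = 14 + 1.6·3 = 18.8; e = 17.8 − 18.8 = -1
d=5: ŷ = 14 + 1.6·5 = 22; e = 24.5 − 22 = 2.5
d=6: ŷ = 14 + 1.6·6 = 23.6; e = 25.6 − 23.6 = 2
d=7: ŷ = 14 + 1.6·7 = 25.2; e = 22.2 − 25.2 = -3
Signs: − − + + −
Runs: −×2, +×2, −×1 → 3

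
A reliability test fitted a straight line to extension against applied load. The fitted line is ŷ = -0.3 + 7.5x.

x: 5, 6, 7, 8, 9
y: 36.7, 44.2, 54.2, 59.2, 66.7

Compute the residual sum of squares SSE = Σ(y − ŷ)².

SSE = 5

x=5: ŷ = -0.3 + 7.5·5 = 37.2; r = 36.7 − 37.2 = -0.5
x=6: ŷ = -0.3 + 7.5·6 = 44.7; r = 44.2 − 44.7 = -0.5
x=7: ŷ = -0.3 + 7.5·7 = 52.2; r = 54.2 − 52.2 = 2
x=8: ŷ = -0.3 + 7.5·8 = 59.7; r = 59.2 − 59.7 = -0.5
x=9: ŷ = -0.3 + 7.5·9 = 67.2; r = 66.7 − 67.2 = -0.5
SSE = 0.25 + 0.25 + 4 + 0.25 + 0.25 = 5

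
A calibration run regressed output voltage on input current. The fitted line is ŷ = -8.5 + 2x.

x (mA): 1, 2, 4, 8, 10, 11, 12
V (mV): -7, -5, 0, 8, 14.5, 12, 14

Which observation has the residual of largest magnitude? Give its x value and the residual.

x=1: ŷ = -8.5 + 2·1 = -6.5; e = -7 − (-6.5) = -0.5
x=2: ŷ = -8.5 + 2·2 = -4.5; e = -5 − (-4.5) = -0.5
x=4: ŷ = -8.5 + 2·4 = -0.5; e = 0 − (-0.5) = 0.5
x=8: ŷ = -8.5 + 2·8 = 7.5; e = 8 − 7.5 = 0.5
x=10: ŷ = -8.5 + 2·10 = 11.5; e = 14.5 − 11.5 = 3
x=11: ŷ = -8.5 + 2·11 = 13.5; e = 12 − 13.5 = -1.5
x=12: ŷ = -8.5 + 2·12 = 15.5; e = 14 − 15.5 = -1.5
Largest |e| is 3 at x = 10, residual 3.

x = 10, e = 3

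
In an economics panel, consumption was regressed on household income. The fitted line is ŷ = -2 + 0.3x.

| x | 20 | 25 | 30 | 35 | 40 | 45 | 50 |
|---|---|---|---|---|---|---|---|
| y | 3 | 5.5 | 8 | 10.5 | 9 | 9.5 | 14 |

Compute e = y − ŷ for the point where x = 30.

e = 1

ŷ = -2 + 0.3·30 = 7
e = 8 − 7 = 1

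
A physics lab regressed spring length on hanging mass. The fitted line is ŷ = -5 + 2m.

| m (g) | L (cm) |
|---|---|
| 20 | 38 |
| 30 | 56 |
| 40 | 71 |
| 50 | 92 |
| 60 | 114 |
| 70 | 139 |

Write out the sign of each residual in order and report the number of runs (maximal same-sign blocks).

m=20: ŷ = -5 + 2·20 = 35; e = 38 − 35 = 3
m=30: ŷ = -5 + 2·30 = 55; e = 56 − 55 = 1
m=40: ŷ = -5 + 2·40 = 75; e = 71 − 75 = -4
m=50: ŷ = -5 + 2·50 = 95; e = 92 − 95 = -3
m=60: ŷ = -5 + 2·60 = 115; e = 114 − 115 = -1
m=70: ŷ = -5 + 2·70 = 135; e = 139 − 135 = 4
Signs: + + − − − +
Runs: +×2, −×3, +×1 → 3

3 runs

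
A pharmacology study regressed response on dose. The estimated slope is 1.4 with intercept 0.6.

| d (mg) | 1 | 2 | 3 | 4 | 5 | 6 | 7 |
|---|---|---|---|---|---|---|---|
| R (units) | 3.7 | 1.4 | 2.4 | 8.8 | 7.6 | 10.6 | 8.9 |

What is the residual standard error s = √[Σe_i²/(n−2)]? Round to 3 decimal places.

d=1: R̂ = 0.6 + 1.4·1 = 2; e = 3.7 − 2 = 1.7
d=2: R̂ = 0.6 + 1.4·2 = 3.4; e = 1.4 − 3.4 = -2
d=3: R̂ = 0.6 + 1.4·3 = 4.8; e = 2.4 − 4.8 = -2.4
d=4: R̂ = 0.6 + 1.4·4 = 6.2; e = 8.8 − 6.2 = 2.6
d=5: R̂ = 0.6 + 1.4·5 = 7.6; e = 7.6 − 7.6 = 0
d=6: R̂ = 0.6 + 1.4·6 = 9; e = 10.6 − 9 = 1.6
d=7: R̂ = 0.6 + 1.4·7 = 10.4; e = 8.9 − 10.4 = -1.5
SSE = 2.89 + 4 + 5.76 + 6.76 + 0 + 2.56 + 2.25 = 24.22
s = √(24.22/5) = √4.844 ≈ 2.201

s = 2.201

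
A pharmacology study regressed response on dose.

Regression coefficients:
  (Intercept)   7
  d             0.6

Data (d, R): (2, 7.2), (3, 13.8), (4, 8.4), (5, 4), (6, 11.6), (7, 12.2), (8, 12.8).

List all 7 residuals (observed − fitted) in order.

-1, 5, -1, -6, 1, 1, 1

d=2: ŷ = 7 + 0.6·2 = 8.2; e = 7.2 − 8.2 = -1
d=3: ŷ = 7 + 0.6·3 = 8.8; e = 13.8 − 8.8 = 5
d=4: ŷ = 7 + 0.6·4 = 9.4; e = 8.4 − 9.4 = -1
d=5: ŷ = 7 + 0.6·5 = 10; e = 4 − 10 = -6
d=6: ŷ = 7 + 0.6·6 = 10.6; e = 11.6 − 10.6 = 1
d=7: ŷ = 7 + 0.6·7 = 11.2; e = 12.2 − 11.2 = 1
d=8: ŷ = 7 + 0.6·8 = 11.8; e = 12.8 − 11.8 = 1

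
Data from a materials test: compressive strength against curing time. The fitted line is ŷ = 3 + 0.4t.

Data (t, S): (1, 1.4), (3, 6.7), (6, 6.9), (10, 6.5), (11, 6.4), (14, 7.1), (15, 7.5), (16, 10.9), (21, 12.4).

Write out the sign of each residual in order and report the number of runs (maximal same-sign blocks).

4 runs

t=1: ŷ = 3 + 0.4·1 = 3.4; r = 1.4 − 3.4 = -2
t=3: ŷ = 3 + 0.4·3 = 4.2; r = 6.7 − 4.2 = 2.5
t=6: ŷ = 3 + 0.4·6 = 5.4; r = 6.9 − 5.4 = 1.5
t=10: ŷ = 3 + 0.4·10 = 7; r = 6.5 − 7 = -0.5
t=11: ŷ = 3 + 0.4·11 = 7.4; r = 6.4 − 7.4 = -1
t=14: ŷ = 3 + 0.4·14 = 8.6; r = 7.1 − 8.6 = -1.5
t=15: ŷ = 3 + 0.4·15 = 9; r = 7.5 − 9 = -1.5
t=16: ŷ = 3 + 0.4·16 = 9.4; r = 10.9 − 9.4 = 1.5
t=21: ŷ = 3 + 0.4·21 = 11.4; r = 12.4 − 11.4 = 1
Signs: − + + − − − − + +
Runs: −×1, +×2, −×4, +×2 → 4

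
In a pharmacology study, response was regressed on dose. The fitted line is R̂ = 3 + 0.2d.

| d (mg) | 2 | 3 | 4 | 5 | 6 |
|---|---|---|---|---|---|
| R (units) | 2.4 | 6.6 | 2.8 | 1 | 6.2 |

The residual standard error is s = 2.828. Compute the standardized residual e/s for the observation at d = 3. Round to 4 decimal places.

1.0608

R̂ = 3 + 0.2·3 = 3.6
e = 6.6 − 3.6 = 3
e/s = 3 / 2.828 = 1.0608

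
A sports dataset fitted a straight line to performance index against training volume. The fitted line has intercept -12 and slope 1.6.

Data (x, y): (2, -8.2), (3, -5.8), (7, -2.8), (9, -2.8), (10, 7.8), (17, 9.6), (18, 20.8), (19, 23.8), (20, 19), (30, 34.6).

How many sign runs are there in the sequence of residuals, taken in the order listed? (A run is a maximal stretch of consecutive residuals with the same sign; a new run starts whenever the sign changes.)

6 runs

x=2: ŷ = -12 + 1.6·2 = -8.8; r = -8.2 − (-8.8) = 0.6
x=3: ŷ = -12 + 1.6·3 = -7.2; r = -5.8 − (-7.2) = 1.4
x=7: ŷ = -12 + 1.6·7 = -0.8; r = -2.8 − (-0.8) = -2
x=9: ŷ = -12 + 1.6·9 = 2.4; r = -2.8 − 2.4 = -5.2
x=10: ŷ = -12 + 1.6·10 = 4; r = 7.8 − 4 = 3.8
x=17: ŷ = -12 + 1.6·17 = 15.2; r = 9.6 − 15.2 = -5.6
x=18: ŷ = -12 + 1.6·18 = 16.8; r = 20.8 − 16.8 = 4
x=19: ŷ = -12 + 1.6·19 = 18.4; r = 23.8 − 18.4 = 5.4
x=20: ŷ = -12 + 1.6·20 = 20; r = 19 − 20 = -1
x=30: ŷ = -12 + 1.6·30 = 36; r = 34.6 − 36 = -1.4
Signs: + + − − + − + + − −
Runs: +×2, −×2, +×1, −×1, +×2, −×2 → 6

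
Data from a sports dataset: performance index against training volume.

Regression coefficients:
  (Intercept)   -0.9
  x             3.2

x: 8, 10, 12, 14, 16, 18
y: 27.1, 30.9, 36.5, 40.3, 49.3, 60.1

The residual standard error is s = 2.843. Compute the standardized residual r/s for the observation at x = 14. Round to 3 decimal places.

ŷ = -0.9 + 3.2·14 = 43.9
r = 40.3 − 43.9 = -3.6
r/s = -3.6 / 2.843 = -1.266

-1.266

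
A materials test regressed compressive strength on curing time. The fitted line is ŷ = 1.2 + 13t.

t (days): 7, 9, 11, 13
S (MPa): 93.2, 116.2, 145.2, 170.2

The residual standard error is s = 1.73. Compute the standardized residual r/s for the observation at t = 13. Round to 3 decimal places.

ŷ = 1.2 + 13·13 = 170.2
r = 170.2 − 170.2 = 0
r/s = 0 / 1.73 = 0.000

0.000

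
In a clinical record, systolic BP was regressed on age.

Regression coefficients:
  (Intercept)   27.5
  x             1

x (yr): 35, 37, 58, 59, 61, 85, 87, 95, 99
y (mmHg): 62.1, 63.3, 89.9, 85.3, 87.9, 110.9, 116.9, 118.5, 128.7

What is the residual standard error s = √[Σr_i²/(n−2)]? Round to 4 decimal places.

x=35: ŷ = 27.5 + 35 = 62.5; r = 62.1 − 62.5 = -0.4
x=37: ŷ = 27.5 + 37 = 64.5; r = 63.3 − 64.5 = -1.2
x=58: ŷ = 27.5 + 58 = 85.5; r = 89.9 − 85.5 = 4.4
x=59: ŷ = 27.5 + 59 = 86.5; r = 85.3 − 86.5 = -1.2
x=61: ŷ = 27.5 + 61 = 88.5; r = 87.9 − 88.5 = -0.6
x=85: ŷ = 27.5 + 85 = 112.5; r = 110.9 − 112.5 = -1.6
x=87: ŷ = 27.5 + 87 = 114.5; r = 116.9 − 114.5 = 2.4
x=95: ŷ = 27.5 + 95 = 122.5; r = 118.5 − 122.5 = -4
x=99: ŷ = 27.5 + 99 = 126.5; r = 128.7 − 126.5 = 2.2
SSE = 0.16 + 1.44 + 19.36 + 1.44 + 0.36 + 2.56 + 5.76 + 16 + 4.84 = 51.92
s = √(51.92/7) = √7.41714 ≈ 2.7234

s = 2.7234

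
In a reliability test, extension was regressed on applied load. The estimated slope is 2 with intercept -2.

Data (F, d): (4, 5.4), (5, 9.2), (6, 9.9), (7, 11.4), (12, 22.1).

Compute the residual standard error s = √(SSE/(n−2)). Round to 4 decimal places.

F=4: ŷ = -2 + 2·4 = 6; e = 5.4 − 6 = -0.6
F=5: ŷ = -2 + 2·5 = 8; e = 9.2 − 8 = 1.2
F=6: ŷ = -2 + 2·6 = 10; e = 9.9 − 10 = -0.1
F=7: ŷ = -2 + 2·7 = 12; e = 11.4 − 12 = -0.6
F=12: ŷ = -2 + 2·12 = 22; e = 22.1 − 22 = 0.1
SSE = 0.36 + 1.44 + 0.01 + 0.36 + 0.01 = 2.18
s = √(2.18/3) = √0.726667 ≈ 0.8524

s = 0.8524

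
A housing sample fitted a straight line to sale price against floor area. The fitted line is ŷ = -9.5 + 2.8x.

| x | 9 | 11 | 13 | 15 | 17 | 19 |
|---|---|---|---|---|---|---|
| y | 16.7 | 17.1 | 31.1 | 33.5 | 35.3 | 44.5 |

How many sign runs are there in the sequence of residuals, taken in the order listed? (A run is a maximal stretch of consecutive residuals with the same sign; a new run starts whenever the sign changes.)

5 runs

x=9: ŷ = -9.5 + 2.8·9 = 15.7; e = 16.7 − 15.7 = 1
x=11: ŷ = -9.5 + 2.8·11 = 21.3; e = 17.1 − 21.3 = -4.2
x=13: ŷ = -9.5 + 2.8·13 = 26.9; e = 31.1 − 26.9 = 4.2
x=15: ŷ = -9.5 + 2.8·15 = 32.5; e = 33.5 − 32.5 = 1
x=17: ŷ = -9.5 + 2.8·17 = 38.1; e = 35.3 − 38.1 = -2.8
x=19: ŷ = -9.5 + 2.8·19 = 43.7; e = 44.5 − 43.7 = 0.8
Signs: + − + + − +
Runs: +×1, −×1, +×2, −×1, +×1 → 5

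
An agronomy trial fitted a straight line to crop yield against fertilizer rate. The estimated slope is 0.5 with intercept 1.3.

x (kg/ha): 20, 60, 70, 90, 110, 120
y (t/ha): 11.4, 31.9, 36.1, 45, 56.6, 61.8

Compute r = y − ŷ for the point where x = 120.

ŷ = 1.3 + 0.5·120 = 61.3
r = 61.8 − 61.3 = 0.5

r = 0.5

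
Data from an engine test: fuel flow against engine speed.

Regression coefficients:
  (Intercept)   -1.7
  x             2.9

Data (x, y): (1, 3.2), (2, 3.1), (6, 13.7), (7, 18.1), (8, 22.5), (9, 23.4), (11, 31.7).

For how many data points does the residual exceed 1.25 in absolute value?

3

x=1: ŷ = -1.7 + 2.9·1 = 1.2; e = 3.2 − 1.2 = 2
x=2: ŷ = -1.7 + 2.9·2 = 4.1; e = 3.1 − 4.1 = -1
x=6: ŷ = -1.7 + 2.9·6 = 15.7; e = 13.7 − 15.7 = -2
x=7: ŷ = -1.7 + 2.9·7 = 18.6; e = 18.1 − 18.6 = -0.5
x=8: ŷ = -1.7 + 2.9·8 = 21.5; e = 22.5 − 21.5 = 1
x=9: ŷ = -1.7 + 2.9·9 = 24.4; e = 23.4 − 24.4 = -1
x=11: ŷ = -1.7 + 2.9·11 = 30.2; e = 31.7 − 30.2 = 1.5
|e| > 1.25: x=1 (|e|=2), x=6 (|e|=2), x=11 (|e|=1.5) → 3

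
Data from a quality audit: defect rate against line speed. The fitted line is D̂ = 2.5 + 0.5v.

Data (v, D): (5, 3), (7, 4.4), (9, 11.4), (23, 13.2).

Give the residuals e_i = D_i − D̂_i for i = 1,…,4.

v=5: D̂ = 2.5 + 0.5·5 = 5; e = 3 − 5 = -2
v=7: D̂ = 2.5 + 0.5·7 = 6; e = 4.4 − 6 = -1.6
v=9: D̂ = 2.5 + 0.5·9 = 7; e = 11.4 − 7 = 4.4
v=23: D̂ = 2.5 + 0.5·23 = 14; e = 13.2 − 14 = -0.8

-2, -1.6, 4.4, -0.8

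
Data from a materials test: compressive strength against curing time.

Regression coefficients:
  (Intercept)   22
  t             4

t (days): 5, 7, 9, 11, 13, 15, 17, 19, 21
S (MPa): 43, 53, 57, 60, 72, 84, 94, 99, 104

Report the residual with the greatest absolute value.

t=5: ŷ = 22 + 4·5 = 42; e = 43 − 42 = 1
t=7: ŷ = 22 + 4·7 = 50; e = 53 − 50 = 3
t=9: ŷ = 22 + 4·9 = 58; e = 57 − 58 = -1
t=11: ŷ = 22 + 4·11 = 66; e = 60 − 66 = -6
t=13: ŷ = 22 + 4·13 = 74; e = 72 − 74 = -2
t=15: ŷ = 22 + 4·15 = 82; e = 84 − 82 = 2
t=17: ŷ = 22 + 4·17 = 90; e = 94 − 90 = 4
t=19: ŷ = 22 + 4·19 = 98; e = 99 − 98 = 1
t=21: ŷ = 22 + 4·21 = 106; e = 104 − 106 = -2
Largest |e| is 6 at t = 11, residual -6.

e = -6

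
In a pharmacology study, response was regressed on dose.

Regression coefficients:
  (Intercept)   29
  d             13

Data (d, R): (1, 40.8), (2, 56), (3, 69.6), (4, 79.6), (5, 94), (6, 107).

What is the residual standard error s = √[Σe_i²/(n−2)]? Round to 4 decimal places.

d=1: R̂ = 29 + 13·1 = 42; e = 40.8 − 42 = -1.2
d=2: R̂ = 29 + 13·2 = 55; e = 56 − 55 = 1
d=3: R̂ = 29 + 13·3 = 68; e = 69.6 − 68 = 1.6
d=4: R̂ = 29 + 13·4 = 81; e = 79.6 − 81 = -1.4
d=5: R̂ = 29 + 13·5 = 94; e = 94 − 94 = 0
d=6: R̂ = 29 + 13·6 = 107; e = 107 − 107 = 0
SSE = 1.44 + 1 + 2.56 + 1.96 + 0 + 0 = 6.96
s = √(6.96/4) = √1.74 ≈ 1.3191

s = 1.3191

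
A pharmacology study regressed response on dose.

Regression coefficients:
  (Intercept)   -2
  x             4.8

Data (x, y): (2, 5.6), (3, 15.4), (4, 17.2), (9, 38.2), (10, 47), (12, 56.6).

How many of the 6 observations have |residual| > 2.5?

x=2: ŷ = -2 + 4.8·2 = 7.6; r = 5.6 − 7.6 = -2
x=3: ŷ = -2 + 4.8·3 = 12.4; r = 15.4 − 12.4 = 3
x=4: ŷ = -2 + 4.8·4 = 17.2; r = 17.2 − 17.2 = 0
x=9: ŷ = -2 + 4.8·9 = 41.2; r = 38.2 − 41.2 = -3
x=10: ŷ = -2 + 4.8·10 = 46; r = 47 − 46 = 1
x=12: ŷ = -2 + 4.8·12 = 55.6; r = 56.6 − 55.6 = 1
|r| > 2.5: x=3 (|r|=3), x=9 (|r|=3) → 2

2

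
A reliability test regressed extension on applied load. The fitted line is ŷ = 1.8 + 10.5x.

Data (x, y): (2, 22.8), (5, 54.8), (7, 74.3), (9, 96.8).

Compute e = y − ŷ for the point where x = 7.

e = -1

ŷ = 1.8 + 10.5·7 = 75.3
e = 74.3 − 75.3 = -1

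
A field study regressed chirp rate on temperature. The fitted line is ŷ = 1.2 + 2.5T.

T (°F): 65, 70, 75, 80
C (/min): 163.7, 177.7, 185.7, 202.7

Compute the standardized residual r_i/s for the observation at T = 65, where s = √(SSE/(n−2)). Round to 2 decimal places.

T=65: ŷ = 1.2 + 2.5·65 = 163.7; r = 163.7 − 163.7 = 0
T=70: ŷ = 1.2 + 2.5·70 = 176.2; r = 177.7 − 176.2 = 1.5
T=75: ŷ = 1.2 + 2.5·75 = 188.7; r = 185.7 − 188.7 = -3
T=80: ŷ = 1.2 + 2.5·80 = 201.2; r = 202.7 − 201.2 = 1.5
SSE = 0 + 2.25 + 9 + 2.25 = 13.5
s = √(13.5/2) = 2.59808
r/s = 0 / 2.59808 = 0.00

0.00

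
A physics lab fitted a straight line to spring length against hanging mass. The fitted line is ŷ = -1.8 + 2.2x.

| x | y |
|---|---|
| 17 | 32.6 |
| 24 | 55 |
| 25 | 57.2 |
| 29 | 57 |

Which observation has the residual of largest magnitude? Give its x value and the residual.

x=17: ŷ = -1.8 + 2.2·17 = 35.6; r = 32.6 − 35.6 = -3
x=24: ŷ = -1.8 + 2.2·24 = 51; r = 55 − 51 = 4
x=25: ŷ = -1.8 + 2.2·25 = 53.2; r = 57.2 − 53.2 = 4
x=29: ŷ = -1.8 + 2.2·29 = 62; r = 57 − 62 = -5
Largest |r| is 5 at x = 29, residual -5.

x = 29, r = -5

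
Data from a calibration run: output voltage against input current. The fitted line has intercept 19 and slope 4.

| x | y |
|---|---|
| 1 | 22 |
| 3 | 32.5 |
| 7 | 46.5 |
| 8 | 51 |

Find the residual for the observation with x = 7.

ŷ = 19 + 4·7 = 47
r = 46.5 − 47 = -0.5

r = -0.5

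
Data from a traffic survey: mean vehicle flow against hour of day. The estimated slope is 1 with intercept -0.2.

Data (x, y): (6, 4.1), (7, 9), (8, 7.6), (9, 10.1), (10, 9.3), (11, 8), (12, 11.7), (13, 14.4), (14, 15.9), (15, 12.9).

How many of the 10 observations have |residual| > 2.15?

x=6: ŷ = -0.2 + 6 = 5.8; r = 4.1 − 5.8 = -1.7
x=7: ŷ = -0.2 + 7 = 6.8; r = 9 − 6.8 = 2.2
x=8: ŷ = -0.2 + 8 = 7.8; r = 7.6 − 7.8 = -0.2
x=9: ŷ = -0.2 + 9 = 8.8; r = 10.1 − 8.8 = 1.3
x=10: ŷ = -0.2 + 10 = 9.8; r = 9.3 − 9.8 = -0.5
x=11: ŷ = -0.2 + 11 = 10.8; r = 8 − 10.8 = -2.8
x=12: ŷ = -0.2 + 12 = 11.8; r = 11.7 − 11.8 = -0.1
x=13: ŷ = -0.2 + 13 = 12.8; r = 14.4 − 12.8 = 1.6
x=14: ŷ = -0.2 + 14 = 13.8; r = 15.9 − 13.8 = 2.1
x=15: ŷ = -0.2 + 15 = 14.8; r = 12.9 − 14.8 = -1.9
|r| > 2.15: x=7 (|r|=2.2), x=11 (|r|=2.8) → 2

2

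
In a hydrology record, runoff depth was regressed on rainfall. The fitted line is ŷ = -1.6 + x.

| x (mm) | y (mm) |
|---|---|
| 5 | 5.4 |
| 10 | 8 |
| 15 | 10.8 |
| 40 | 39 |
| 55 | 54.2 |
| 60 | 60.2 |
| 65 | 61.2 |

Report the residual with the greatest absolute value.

x=5: ŷ = -1.6 + 5 = 3.4; e = 5.4 − 3.4 = 2
x=10: ŷ = -1.6 + 10 = 8.4; e = 8 − 8.4 = -0.4
x=15: ŷ = -1.6 + 15 = 13.4; e = 10.8 − 13.4 = -2.6
x=40: ŷ = -1.6 + 40 = 38.4; e = 39 − 38.4 = 0.6
x=55: ŷ = -1.6 + 55 = 53.4; e = 54.2 − 53.4 = 0.8
x=60: ŷ = -1.6 + 60 = 58.4; e = 60.2 − 58.4 = 1.8
x=65: ŷ = -1.6 + 65 = 63.4; e = 61.2 − 63.4 = -2.2
Largest |e| is 2.6 at x = 15, residual -2.6.

e = -2.6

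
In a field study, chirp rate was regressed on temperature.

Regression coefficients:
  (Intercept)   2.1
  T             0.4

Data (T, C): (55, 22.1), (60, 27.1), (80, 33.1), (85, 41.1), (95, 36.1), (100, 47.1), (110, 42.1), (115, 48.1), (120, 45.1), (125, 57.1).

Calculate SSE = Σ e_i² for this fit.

SSE = 138

T=55: Ĉ = 2.1 + 0.4·55 = 24.1; e = 22.1 − 24.1 = -2
T=60: Ĉ = 2.1 + 0.4·60 = 26.1; e = 27.1 − 26.1 = 1
T=80: Ĉ = 2.1 + 0.4·80 = 34.1; e = 33.1 − 34.1 = -1
T=85: Ĉ = 2.1 + 0.4·85 = 36.1; e = 41.1 − 36.1 = 5
T=95: Ĉ = 2.1 + 0.4·95 = 40.1; e = 36.1 − 40.1 = -4
T=100: Ĉ = 2.1 + 0.4·100 = 42.1; e = 47.1 − 42.1 = 5
T=110: Ĉ = 2.1 + 0.4·110 = 46.1; e = 42.1 − 46.1 = -4
T=115: Ĉ = 2.1 + 0.4·115 = 48.1; e = 48.1 − 48.1 = 0
T=120: Ĉ = 2.1 + 0.4·120 = 50.1; e = 45.1 − 50.1 = -5
T=125: Ĉ = 2.1 + 0.4·125 = 52.1; e = 57.1 − 52.1 = 5
SSE = 4 + 1 + 1 + 25 + 16 + 25 + 16 + 0 + 25 + 25 = 138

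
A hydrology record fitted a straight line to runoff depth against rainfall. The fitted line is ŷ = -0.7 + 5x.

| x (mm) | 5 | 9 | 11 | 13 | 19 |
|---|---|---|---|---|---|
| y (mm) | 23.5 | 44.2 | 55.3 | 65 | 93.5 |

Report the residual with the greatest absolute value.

e = 1

x=5: ŷ = -0.7 + 5·5 = 24.3; e = 23.5 − 24.3 = -0.8
x=9: ŷ = -0.7 + 5·9 = 44.3; e = 44.2 − 44.3 = -0.1
x=11: ŷ = -0.7 + 5·11 = 54.3; e = 55.3 − 54.3 = 1
x=13: ŷ = -0.7 + 5·13 = 64.3; e = 65 − 64.3 = 0.7
x=19: ŷ = -0.7 + 5·19 = 94.3; e = 93.5 − 94.3 = -0.8
Largest |e| is 1 at x = 11, residual 1.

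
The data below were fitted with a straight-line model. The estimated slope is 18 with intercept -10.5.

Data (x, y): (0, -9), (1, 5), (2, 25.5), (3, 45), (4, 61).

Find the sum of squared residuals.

SSE = 11

x=0: ŷ = -10.5 + 18·0 = -10.5; e = -9 − (-10.5) = 1.5
x=1: ŷ = -10.5 + 18·1 = 7.5; e = 5 − 7.5 = -2.5
x=2: ŷ = -10.5 + 18·2 = 25.5; e = 25.5 − 25.5 = 0
x=3: ŷ = -10.5 + 18·3 = 43.5; e = 45 − 43.5 = 1.5
x=4: ŷ = -10.5 + 18·4 = 61.5; e = 61 − 61.5 = -0.5
SSE = 2.25 + 6.25 + 0 + 2.25 + 0.25 = 11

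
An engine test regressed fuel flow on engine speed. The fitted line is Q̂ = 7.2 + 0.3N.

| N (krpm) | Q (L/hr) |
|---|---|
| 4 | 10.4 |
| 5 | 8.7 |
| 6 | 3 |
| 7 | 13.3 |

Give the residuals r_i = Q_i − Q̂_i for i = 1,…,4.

2, 0, -6, 4

N=4: Q̂ = 7.2 + 0.3·4 = 8.4; r = 10.4 − 8.4 = 2
N=5: Q̂ = 7.2 + 0.3·5 = 8.7; r = 8.7 − 8.7 = 0
N=6: Q̂ = 7.2 + 0.3·6 = 9; r = 3 − 9 = -6
N=7: Q̂ = 7.2 + 0.3·7 = 9.3; r = 13.3 − 9.3 = 4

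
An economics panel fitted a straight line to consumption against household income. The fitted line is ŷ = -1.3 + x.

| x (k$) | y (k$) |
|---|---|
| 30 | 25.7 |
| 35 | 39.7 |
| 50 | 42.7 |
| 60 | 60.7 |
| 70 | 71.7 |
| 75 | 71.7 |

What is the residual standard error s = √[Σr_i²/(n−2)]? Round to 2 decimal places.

s = 4.95

x=30: ŷ = -1.3 + 30 = 28.7; r = 25.7 − 28.7 = -3
x=35: ŷ = -1.3 + 35 = 33.7; r = 39.7 − 33.7 = 6
x=50: ŷ = -1.3 + 50 = 48.7; r = 42.7 − 48.7 = -6
x=60: ŷ = -1.3 + 60 = 58.7; r = 60.7 − 58.7 = 2
x=70: ŷ = -1.3 + 70 = 68.7; r = 71.7 − 68.7 = 3
x=75: ŷ = -1.3 + 75 = 73.7; r = 71.7 − 73.7 = -2
SSE = 9 + 36 + 36 + 4 + 9 + 4 = 98
s = √(98/4) = √24.5 ≈ 4.95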